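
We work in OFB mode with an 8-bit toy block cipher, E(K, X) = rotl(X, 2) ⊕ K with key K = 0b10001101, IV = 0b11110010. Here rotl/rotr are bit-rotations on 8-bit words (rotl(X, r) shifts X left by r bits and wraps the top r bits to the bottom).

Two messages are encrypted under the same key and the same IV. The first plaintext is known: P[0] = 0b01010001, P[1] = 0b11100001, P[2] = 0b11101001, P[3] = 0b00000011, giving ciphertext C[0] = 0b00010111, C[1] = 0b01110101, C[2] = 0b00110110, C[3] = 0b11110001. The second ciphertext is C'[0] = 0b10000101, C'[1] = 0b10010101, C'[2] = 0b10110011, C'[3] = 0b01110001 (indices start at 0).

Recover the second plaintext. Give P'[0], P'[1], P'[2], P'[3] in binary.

P'[0] = 0b11000011, P'[1] = 0b00000001, P'[2] = 0b01101100, P'[3] = 0b10000011

In OFB with a reused IV, both messages share the same keystream S_i, so C_i ⊕ C'_i = P_i ⊕ P'_i and thus P'_i = P_i ⊕ C_i ⊕ C'_i.
P'[0]: 0b01010001 ⊕ 0b00010111 ⊕ 0b10000101 = 0b11000011.
P'[1]: 0b11100001 ⊕ 0b01110101 ⊕ 0b10010101 = 0b00000001.
P'[2]: 0b11101001 ⊕ 0b00110110 ⊕ 0b10110011 = 0b01101100.
P'[3]: 0b00000011 ⊕ 0b11110001 ⊕ 0b01110001 = 0b10000011.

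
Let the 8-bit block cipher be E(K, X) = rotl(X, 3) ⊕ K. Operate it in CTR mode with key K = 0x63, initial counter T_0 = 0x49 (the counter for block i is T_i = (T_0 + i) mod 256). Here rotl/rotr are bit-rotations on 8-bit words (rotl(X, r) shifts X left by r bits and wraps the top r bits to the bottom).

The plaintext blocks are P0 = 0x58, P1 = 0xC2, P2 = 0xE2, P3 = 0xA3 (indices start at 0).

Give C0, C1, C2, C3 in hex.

C0 = 0x71, C1 = 0xF3, C2 = 0xDB, C3 = 0xA2

CTR encryption: S_i = E(K, T_i) where T_i is the counter for block i; C_i = P_i ⊕ S_i.
C0: T = 0x49, S = E(K, T) = 0x29; 0x58 ⊕ 0x29 = 0x71.
C1: T = 0x4A, S = E(K, T) = 0x31; 0xC2 ⊕ 0x31 = 0xF3.
C2: T = 0x4B, S = E(K, T) = 0x39; 0xE2 ⊕ 0x39 = 0xDB.
C3: T = 0x4C, S = E(K, T) = 0x01; 0xA3 ⊕ 0x01 = 0xA2.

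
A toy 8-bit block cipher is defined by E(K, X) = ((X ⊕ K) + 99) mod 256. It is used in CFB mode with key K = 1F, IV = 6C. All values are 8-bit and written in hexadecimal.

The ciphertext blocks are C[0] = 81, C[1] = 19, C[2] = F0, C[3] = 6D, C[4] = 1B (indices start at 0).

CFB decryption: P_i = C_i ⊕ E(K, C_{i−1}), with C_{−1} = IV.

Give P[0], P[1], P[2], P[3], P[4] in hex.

P[0]: E(K, 6C) = 0C; 81 ⊕ 0C = 8D.
P[1]: E(K, 81) = 37; 19 ⊕ 37 = 2E.
P[2]: E(K, 19) = 9F; F0 ⊕ 9F = 6F.
P[3]: E(K, F0) = 88; 6D ⊕ 88 = E5.
P[4]: E(K, 6D) = 0B; 1B ⊕ 0B = 10.

P[0] = 8D, P[1] = 2E, P[2] = 6F, P[3] = E5, P[4] = 10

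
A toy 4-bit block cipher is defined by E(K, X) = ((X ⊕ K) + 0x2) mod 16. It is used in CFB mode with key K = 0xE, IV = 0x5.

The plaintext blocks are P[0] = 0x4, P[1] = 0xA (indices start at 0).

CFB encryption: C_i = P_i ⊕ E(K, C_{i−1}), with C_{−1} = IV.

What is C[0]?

C[0]: E(K, 0x5) = 0xD; 0x4 ⊕ 0xD = 0x9.

C[0] = 0x9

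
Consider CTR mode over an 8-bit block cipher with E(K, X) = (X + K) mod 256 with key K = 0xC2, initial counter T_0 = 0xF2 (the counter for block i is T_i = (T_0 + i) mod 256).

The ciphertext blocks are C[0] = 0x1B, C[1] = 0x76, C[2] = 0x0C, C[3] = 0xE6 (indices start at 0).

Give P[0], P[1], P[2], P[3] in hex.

CTR decryption: S_i = E(K, T_i) where T_i is the counter for block i; P_i = C_i ⊕ S_i.
P[0]: T = 0xF2, S = E(K, T) = 0xB4; 0x1B ⊕ 0xB4 = 0xAF.
P[1]: T = 0xF3, S = E(K, T) = 0xB5; 0x76 ⊕ 0xB5 = 0xC3.
P[2]: T = 0xF4, S = E(K, T) = 0xB6; 0x0C ⊕ 0xB6 = 0xBA.
P[3]: T = 0xF5, S = E(K, T) = 0xB7; 0xE6 ⊕ 0xB7 = 0x51.

P[0] = 0xAF, P[1] = 0xC3, P[2] = 0xBA, P[3] = 0x51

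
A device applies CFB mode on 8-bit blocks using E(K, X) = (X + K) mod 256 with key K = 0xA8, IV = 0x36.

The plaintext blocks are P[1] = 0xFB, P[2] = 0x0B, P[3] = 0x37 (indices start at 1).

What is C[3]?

C[3] = 0x59

CFB encryption: C_i = P_i ⊕ E(K, C_{i−1}), with C_{0} = IV.
C[1]: E(K, 0x36) = 0xDE; 0xFB ⊕ 0xDE = 0x25.
C[2]: E(K, 0x25) = 0xCD; 0x0B ⊕ 0xCD = 0xC6.
C[3]: E(K, 0xC6) = 0x6E; 0x37 ⊕ 0x6E = 0x59.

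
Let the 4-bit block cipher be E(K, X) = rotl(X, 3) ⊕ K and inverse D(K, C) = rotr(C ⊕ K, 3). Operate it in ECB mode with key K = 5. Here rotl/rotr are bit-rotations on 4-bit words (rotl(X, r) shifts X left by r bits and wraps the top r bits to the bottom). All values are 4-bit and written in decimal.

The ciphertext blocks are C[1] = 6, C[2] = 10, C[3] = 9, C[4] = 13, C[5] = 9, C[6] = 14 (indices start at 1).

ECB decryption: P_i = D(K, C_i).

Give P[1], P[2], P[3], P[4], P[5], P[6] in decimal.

P[1] = 6, P[2] = 15, P[3] = 9, P[4] = 1, P[5] = 9, P[6] = 7

P[1]: D(K, 6) = 6.
P[2]: D(K, 10) = 15.
P[3]: D(K, 9) = 9.
P[4]: D(K, 13) = 1.
P[5]: D(K, 9) = 9.
P[6]: D(K, 14) = 7.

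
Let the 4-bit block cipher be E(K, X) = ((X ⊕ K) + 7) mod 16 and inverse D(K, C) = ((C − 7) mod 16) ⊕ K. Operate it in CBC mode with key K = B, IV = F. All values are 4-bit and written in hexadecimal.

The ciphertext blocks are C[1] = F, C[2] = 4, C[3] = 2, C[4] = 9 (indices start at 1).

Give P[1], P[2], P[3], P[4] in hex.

CBC decryption: P_i = D(K, C_i) ⊕ C_{i−1}, with C_{0} = IV.
P[1]: D(K, F) = 3; 3 ⊕ F = C.
P[2]: D(K, 4) = 6; 6 ⊕ F = 9.
P[3]: D(K, 2) = 0; 0 ⊕ 4 = 4.
P[4]: D(K, 9) = 9; 9 ⊕ 2 = B.

P[1] = C, P[2] = 9, P[3] = 4, P[4] = B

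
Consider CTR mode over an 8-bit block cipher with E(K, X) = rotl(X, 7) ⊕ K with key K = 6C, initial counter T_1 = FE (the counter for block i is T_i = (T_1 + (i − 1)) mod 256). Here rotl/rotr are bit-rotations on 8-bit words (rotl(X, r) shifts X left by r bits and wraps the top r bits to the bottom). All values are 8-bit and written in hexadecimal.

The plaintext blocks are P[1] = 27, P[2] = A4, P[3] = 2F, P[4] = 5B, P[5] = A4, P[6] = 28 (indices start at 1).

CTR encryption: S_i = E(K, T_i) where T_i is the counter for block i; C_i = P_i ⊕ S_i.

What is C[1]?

C[1] = 34

C[1]: T = FE, S = E(K, T) = 13; 27 ⊕ 13 = 34.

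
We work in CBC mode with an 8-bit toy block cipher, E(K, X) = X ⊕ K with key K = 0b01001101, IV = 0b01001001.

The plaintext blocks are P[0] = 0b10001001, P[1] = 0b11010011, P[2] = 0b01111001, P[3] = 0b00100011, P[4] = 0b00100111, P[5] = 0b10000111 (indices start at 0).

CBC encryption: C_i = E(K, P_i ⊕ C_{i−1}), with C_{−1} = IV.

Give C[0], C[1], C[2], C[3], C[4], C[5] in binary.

C[0]: P[0] ⊕ 0b01001001 = 0b11000000; E(K, 0b11000000) = 0b10001101.
C[1]: P[1] ⊕ 0b10001101 = 0b01011110; E(K, 0b01011110) = 0b00010011.
C[2]: P[2] ⊕ 0b00010011 = 0b01101010; E(K, 0b01101010) = 0b00100111.
C[3]: P[3] ⊕ 0b00100111 = 0b00000100; E(K, 0b00000100) = 0b01001001.
C[4]: P[4] ⊕ 0b01001001 = 0b01101110; E(K, 0b01101110) = 0b00100011.
C[5]: P[5] ⊕ 0b00100011 = 0b10100100; E(K, 0b10100100) = 0b11101001.

C[0] = 0b10001101, C[1] = 0b00010011, C[2] = 0b00100111, C[3] = 0b01001001, C[4] = 0b00100011, C[5] = 0b11101001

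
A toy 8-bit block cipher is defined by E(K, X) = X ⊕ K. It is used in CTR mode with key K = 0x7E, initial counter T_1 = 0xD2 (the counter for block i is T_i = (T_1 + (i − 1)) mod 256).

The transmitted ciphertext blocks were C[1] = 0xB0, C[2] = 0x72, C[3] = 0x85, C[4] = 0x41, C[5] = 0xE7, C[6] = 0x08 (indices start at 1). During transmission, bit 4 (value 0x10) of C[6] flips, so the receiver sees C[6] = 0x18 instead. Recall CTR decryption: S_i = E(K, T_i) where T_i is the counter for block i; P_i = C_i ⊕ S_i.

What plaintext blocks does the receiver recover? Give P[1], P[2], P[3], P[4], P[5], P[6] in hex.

P[1] = 0x1C, P[2] = 0xDF, P[3] = 0x2F, P[4] = 0xEA, P[5] = 0x4F, P[6] = 0xB1

Only C[6] changed, to 0x18. In CTR, a change in C_i flips the same bit in P_i only; the keystream is unaffected. Decrypting the received ciphertext:
P[1]: T = 0xD2, S = E(K, T) = 0xAC; 0xB0 ⊕ 0xAC = 0x1C.
P[2]: T = 0xD3, S = E(K, T) = 0xAD; 0x72 ⊕ 0xAD = 0xDF.
P[3]: T = 0xD4, S = E(K, T) = 0xAA; 0x85 ⊕ 0xAA = 0x2F.
P[4]: T = 0xD5, S = E(K, T) = 0xAB; 0x41 ⊕ 0xAB = 0xEA.
P[5]: T = 0xD6, S = E(K, T) = 0xA8; 0xE7 ⊕ 0xA8 = 0x4F.
P[6]: T = 0xD7, S = E(K, T) = 0xA9; 0x18 ⊕ 0xA9 = 0xB1.
Blocks that differ from the original plaintext: P[6].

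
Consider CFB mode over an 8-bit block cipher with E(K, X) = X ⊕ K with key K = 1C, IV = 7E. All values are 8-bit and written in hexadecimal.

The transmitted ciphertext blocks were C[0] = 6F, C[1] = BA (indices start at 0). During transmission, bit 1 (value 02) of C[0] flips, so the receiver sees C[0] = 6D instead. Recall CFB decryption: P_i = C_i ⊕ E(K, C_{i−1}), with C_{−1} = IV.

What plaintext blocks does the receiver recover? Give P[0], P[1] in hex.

P[0] = 0F, P[1] = CB

Only C[0] changed, to 6D. In CFB, a change in C_i flips the same bit in P_i and garbles P_{i+1}. Decrypting the received ciphertext:
P[0]: E(K, 7E) = 62; 6D ⊕ 62 = 0F.
P[1]: E(K, 6D) = 71; BA ⊕ 71 = CB.
Blocks that differ from the original plaintext: P[0], P[1].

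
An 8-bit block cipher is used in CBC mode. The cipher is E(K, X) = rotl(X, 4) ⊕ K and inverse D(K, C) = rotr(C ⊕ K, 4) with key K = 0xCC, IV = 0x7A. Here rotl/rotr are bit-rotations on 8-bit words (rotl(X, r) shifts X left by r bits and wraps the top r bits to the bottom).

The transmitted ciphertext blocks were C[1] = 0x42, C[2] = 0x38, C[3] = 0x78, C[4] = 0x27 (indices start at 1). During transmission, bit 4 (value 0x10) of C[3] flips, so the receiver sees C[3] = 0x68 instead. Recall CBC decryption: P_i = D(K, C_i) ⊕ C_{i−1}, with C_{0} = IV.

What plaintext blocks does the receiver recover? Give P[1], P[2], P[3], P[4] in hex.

Only C[3] changed, to 0x68. In CBC, a change in C_i garbles P_i and flips the same bit in P_{i+1}. Decrypting the received ciphertext:
P[1]: D(K, 0x42) = 0xE8; 0xE8 ⊕ 0x7A = 0x92.
P[2]: D(K, 0x38) = 0x4F; 0x4F ⊕ 0x42 = 0x0D.
P[3]: D(K, 0x68) = 0x4A; 0x4A ⊕ 0x38 = 0x72.
P[4]: D(K, 0x27) = 0xBE; 0xBE ⊕ 0x68 = 0xD6.
Blocks that differ from the original plaintext: P[3], P[4].

P[1] = 0x92, P[2] = 0x0D, P[3] = 0x72, P[4] = 0xD6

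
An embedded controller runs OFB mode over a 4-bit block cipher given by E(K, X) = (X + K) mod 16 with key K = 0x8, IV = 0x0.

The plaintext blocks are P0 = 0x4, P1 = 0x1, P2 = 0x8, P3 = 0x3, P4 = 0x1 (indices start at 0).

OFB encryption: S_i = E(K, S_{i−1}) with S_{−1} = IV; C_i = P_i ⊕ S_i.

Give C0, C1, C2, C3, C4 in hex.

C0 = 0xC, C1 = 0x1, C2 = 0x0, C3 = 0x3, C4 = 0x9

C0: S = E(K, 0x0) = 0x8; 0x4 ⊕ 0x8 = 0xC.
C1: S = E(K, 0x8) = 0x0; 0x1 ⊕ 0x0 = 0x1.
C2: S = E(K, 0x0) = 0x8; 0x8 ⊕ 0x8 = 0x0.
C3: S = E(K, 0x8) = 0x0; 0x3 ⊕ 0x0 = 0x3.
C4: S = E(K, 0x0) = 0x8; 0x1 ⊕ 0x8 = 0x9.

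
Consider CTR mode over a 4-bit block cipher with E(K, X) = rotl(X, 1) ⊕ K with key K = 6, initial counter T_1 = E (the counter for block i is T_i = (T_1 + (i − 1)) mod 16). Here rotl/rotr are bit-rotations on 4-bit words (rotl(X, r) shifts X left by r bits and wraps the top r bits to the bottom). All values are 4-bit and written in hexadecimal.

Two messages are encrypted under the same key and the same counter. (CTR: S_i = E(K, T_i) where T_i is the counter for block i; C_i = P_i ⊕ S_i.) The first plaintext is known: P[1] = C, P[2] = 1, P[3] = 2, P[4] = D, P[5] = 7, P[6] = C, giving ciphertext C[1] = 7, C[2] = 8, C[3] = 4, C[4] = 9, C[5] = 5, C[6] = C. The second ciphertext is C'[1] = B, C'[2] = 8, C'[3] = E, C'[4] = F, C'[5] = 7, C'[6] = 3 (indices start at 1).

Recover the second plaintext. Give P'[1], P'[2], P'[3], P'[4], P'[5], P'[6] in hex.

In CTR with a reused counter, both messages share the same keystream S_i, so C_i ⊕ C'_i = P_i ⊕ P'_i and thus P'_i = P_i ⊕ C_i ⊕ C'_i.
P'[1]: C ⊕ 7 ⊕ B = 0.
P'[2]: 1 ⊕ 8 ⊕ 8 = 1.
P'[3]: 2 ⊕ 4 ⊕ E = 8.
P'[4]: D ⊕ 9 ⊕ F = B.
P'[5]: 7 ⊕ 5 ⊕ 7 = 5.
P'[6]: C ⊕ C ⊕ 3 = 3.

P'[1] = 0, P'[2] = 1, P'[3] = 8, P'[4] = B, P'[5] = 5, P'[6] = 3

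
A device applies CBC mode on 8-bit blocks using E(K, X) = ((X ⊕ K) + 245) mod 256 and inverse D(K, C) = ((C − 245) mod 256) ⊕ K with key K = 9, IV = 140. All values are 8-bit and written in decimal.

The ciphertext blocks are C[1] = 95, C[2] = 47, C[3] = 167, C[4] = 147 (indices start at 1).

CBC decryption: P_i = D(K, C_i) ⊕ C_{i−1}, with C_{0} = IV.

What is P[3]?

P[3] = 148

P[3]: D(K, 167) = 187; 187 ⊕ 47 = 148.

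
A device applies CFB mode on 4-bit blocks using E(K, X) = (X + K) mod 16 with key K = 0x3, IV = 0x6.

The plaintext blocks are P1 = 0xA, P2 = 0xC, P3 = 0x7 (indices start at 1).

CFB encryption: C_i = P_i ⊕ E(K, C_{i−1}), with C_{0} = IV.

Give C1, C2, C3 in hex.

C1 = 0x3, C2 = 0xA, C3 = 0xA

C1: E(K, 0x6) = 0x9; 0xA ⊕ 0x9 = 0x3.
C2: E(K, 0x3) = 0x6; 0xC ⊕ 0x6 = 0xA.
C3: E(K, 0xA) = 0xD; 0x7 ⊕ 0xD = 0xA.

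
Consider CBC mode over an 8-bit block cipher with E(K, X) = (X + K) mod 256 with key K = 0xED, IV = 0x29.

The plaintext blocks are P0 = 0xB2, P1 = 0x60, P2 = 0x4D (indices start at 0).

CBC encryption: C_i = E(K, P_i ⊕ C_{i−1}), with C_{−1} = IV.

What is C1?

C0: P0 ⊕ 0x29 = 0x9B; E(K, 0x9B) = 0x88.
C1: P1 ⊕ 0x88 = 0xE8; E(K, 0xE8) = 0xD5.

C1 = 0xD5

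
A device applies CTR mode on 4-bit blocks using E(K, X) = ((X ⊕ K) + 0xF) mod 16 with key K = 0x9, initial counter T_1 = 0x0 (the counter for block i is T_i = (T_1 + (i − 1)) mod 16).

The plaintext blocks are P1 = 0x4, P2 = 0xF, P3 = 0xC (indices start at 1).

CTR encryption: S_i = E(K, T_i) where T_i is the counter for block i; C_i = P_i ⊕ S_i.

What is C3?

C3 = 0x6

C1: T = 0x0, S = E(K, T) = 0x8; 0x4 ⊕ 0x8 = 0xC.
C2: T = 0x1, S = E(K, T) = 0x7; 0xF ⊕ 0x7 = 0x8.
C3: T = 0x2, S = E(K, T) = 0xA; 0xC ⊕ 0xA = 0x6.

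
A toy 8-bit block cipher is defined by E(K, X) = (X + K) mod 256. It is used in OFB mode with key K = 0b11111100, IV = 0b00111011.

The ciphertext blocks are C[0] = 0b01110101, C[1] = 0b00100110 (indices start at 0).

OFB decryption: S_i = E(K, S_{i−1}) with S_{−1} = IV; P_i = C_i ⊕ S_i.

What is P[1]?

P[1] = 0b00010101

P[0]: S = E(K, 0b00111011) = 0b00110111; 0b01110101 ⊕ 0b00110111 = 0b01000010.
P[1]: S = E(K, 0b00110111) = 0b00110011; 0b00100110 ⊕ 0b00110011 = 0b00010101.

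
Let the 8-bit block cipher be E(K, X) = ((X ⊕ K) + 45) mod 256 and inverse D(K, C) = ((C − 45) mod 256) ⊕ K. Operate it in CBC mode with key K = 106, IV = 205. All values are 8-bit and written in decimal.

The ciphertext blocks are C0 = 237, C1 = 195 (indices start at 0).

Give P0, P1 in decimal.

CBC decryption: P_i = D(K, C_i) ⊕ C_{i−1}, with C_{−1} = IV.
P0: D(K, 237) = 170; 170 ⊕ 205 = 103.
P1: D(K, 195) = 252; 252 ⊕ 237 = 17.

P0 = 103, P1 = 17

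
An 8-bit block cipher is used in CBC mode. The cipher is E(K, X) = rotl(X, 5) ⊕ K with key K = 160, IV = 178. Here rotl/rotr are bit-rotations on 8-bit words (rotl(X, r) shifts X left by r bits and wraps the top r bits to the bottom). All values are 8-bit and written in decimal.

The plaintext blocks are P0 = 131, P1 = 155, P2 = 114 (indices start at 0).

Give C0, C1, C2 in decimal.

C0 = 134, C1 = 3, C2 = 142

CBC encryption: C_i = E(K, P_i ⊕ C_{i−1}), with C_{−1} = IV.
C0: P0 ⊕ 178 = 49; E(K, 49) = 134.
C1: P1 ⊕ 134 = 29; E(K, 29) = 3.
C2: P2 ⊕ 3 = 113; E(K, 113) = 142.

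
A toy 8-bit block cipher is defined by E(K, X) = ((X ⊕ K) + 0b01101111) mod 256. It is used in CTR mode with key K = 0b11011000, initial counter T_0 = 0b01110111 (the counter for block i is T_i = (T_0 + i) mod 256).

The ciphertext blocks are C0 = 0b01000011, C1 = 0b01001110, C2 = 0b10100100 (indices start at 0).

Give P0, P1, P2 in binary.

P0 = 0b01011101, P1 = 0b01000001, P2 = 0b10110100

CTR decryption: S_i = E(K, T_i) where T_i is the counter for block i; P_i = C_i ⊕ S_i.
P0: T = 0b01110111, S = E(K, T) = 0b00011110; 0b01000011 ⊕ 0b00011110 = 0b01011101.
P1: T = 0b01111000, S = E(K, T) = 0b00001111; 0b01001110 ⊕ 0b00001111 = 0b01000001.
P2: T = 0b01111001, S = E(K, T) = 0b00010000; 0b10100100 ⊕ 0b00010000 = 0b10110100.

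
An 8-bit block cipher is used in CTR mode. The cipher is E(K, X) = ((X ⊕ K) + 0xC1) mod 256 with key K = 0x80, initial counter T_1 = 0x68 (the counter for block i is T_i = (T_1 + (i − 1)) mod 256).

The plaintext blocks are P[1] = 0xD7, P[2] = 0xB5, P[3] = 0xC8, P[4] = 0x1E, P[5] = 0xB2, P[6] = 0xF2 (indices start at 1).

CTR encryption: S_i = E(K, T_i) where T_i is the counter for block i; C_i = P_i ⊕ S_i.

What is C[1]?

C[1] = 0x7E

C[1]: T = 0x68, S = E(K, T) = 0xA9; 0xD7 ⊕ 0xA9 = 0x7E.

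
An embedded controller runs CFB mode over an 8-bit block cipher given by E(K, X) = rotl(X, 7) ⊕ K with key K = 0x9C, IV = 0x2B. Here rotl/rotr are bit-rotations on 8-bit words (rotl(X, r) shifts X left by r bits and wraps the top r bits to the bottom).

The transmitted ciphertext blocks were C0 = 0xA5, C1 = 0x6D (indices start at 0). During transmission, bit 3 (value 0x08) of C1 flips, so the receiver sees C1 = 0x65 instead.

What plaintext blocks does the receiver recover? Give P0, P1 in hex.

P0 = 0xAC, P1 = 0x2B

CFB decryption: P_i = C_i ⊕ E(K, C_{i−1}), with C_{−1} = IV.
Only C1 changed, to 0x65. In CFB, a change in C_i flips the same bit in P_i and garbles P_{i+1}. Decrypting the received ciphertext:
P0: E(K, 0x2B) = 0x09; 0xA5 ⊕ 0x09 = 0xAC.
P1: E(K, 0xA5) = 0x4E; 0x65 ⊕ 0x4E = 0x2B.
Blocks that differ from the original plaintext: P1.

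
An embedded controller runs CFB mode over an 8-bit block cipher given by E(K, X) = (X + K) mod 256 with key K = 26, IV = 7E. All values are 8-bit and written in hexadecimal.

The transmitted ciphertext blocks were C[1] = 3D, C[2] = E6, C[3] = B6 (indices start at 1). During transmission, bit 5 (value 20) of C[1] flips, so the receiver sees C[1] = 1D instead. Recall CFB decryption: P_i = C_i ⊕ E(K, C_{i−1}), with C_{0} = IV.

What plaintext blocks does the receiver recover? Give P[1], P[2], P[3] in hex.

Only C[1] changed, to 1D. In CFB, a change in C_i flips the same bit in P_i and garbles P_{i+1}. Decrypting the received ciphertext:
P[1]: E(K, 7E) = A4; 1D ⊕ A4 = B9.
P[2]: E(K, 1D) = 43; E6 ⊕ 43 = A5.
P[3]: E(K, E6) = 0C; B6 ⊕ 0C = BA.
Blocks that differ from the original plaintext: P[1], P[2].

P[1] = B9, P[2] = A5, P[3] = BA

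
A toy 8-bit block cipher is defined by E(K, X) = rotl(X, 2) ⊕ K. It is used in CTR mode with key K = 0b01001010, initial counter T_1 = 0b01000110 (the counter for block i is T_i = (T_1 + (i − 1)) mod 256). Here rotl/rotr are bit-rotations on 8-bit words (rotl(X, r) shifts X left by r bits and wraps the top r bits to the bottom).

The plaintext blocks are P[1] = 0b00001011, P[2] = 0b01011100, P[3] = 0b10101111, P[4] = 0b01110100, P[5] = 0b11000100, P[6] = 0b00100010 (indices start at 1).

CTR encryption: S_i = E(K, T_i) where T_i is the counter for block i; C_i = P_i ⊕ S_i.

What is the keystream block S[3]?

0b01101011

C[1]: T = 0b01000110, S = E(K, T) = 0b01010011; 0b00001011 ⊕ 0b01010011 = 0b01011000.
C[2]: T = 0b01000111, S = E(K, T) = 0b01010111; 0b01011100 ⊕ 0b01010111 = 0b00001011.
C[3]: T = 0b01001000, S = E(K, T) = 0b01101011; 0b10101111 ⊕ 0b01101011 = 0b11000100.
So S[3] = 0b01101011.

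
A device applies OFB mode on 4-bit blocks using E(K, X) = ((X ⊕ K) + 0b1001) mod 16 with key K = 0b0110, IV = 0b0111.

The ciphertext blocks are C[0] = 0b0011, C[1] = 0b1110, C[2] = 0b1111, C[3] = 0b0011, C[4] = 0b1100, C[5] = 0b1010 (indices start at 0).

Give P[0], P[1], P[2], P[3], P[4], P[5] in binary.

OFB decryption: S_i = E(K, S_{i−1}) with S_{−1} = IV; P_i = C_i ⊕ S_i.
P[0]: S = E(K, 0b0111) = 0b1010; 0b0011 ⊕ 0b1010 = 0b1001.
P[1]: S = E(K, 0b1010) = 0b0101; 0b1110 ⊕ 0b0101 = 0b1011.
P[2]: S = E(K, 0b0101) = 0b1100; 0b1111 ⊕ 0b1100 = 0b0011.
P[3]: S = E(K, 0b1100) = 0b0011; 0b0011 ⊕ 0b0011 = 0b0000.
P[4]: S = E(K, 0b0011) = 0b1110; 0b1100 ⊕ 0b1110 = 0b0010.
P[5]: S = E(K, 0b1110) = 0b0001; 0b1010 ⊕ 0b0001 = 0b1011.

P[0] = 0b1001, P[1] = 0b1011, P[2] = 0b0011, P[3] = 0b0000, P[4] = 0b0010, P[5] = 0b1011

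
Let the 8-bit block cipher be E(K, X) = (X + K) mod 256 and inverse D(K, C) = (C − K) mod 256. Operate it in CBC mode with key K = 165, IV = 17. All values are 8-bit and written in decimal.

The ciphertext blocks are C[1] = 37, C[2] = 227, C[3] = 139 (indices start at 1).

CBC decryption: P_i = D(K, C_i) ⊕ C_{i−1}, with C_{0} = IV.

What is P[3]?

P[3] = 5

P[3]: D(K, 139) = 230; 230 ⊕ 227 = 5.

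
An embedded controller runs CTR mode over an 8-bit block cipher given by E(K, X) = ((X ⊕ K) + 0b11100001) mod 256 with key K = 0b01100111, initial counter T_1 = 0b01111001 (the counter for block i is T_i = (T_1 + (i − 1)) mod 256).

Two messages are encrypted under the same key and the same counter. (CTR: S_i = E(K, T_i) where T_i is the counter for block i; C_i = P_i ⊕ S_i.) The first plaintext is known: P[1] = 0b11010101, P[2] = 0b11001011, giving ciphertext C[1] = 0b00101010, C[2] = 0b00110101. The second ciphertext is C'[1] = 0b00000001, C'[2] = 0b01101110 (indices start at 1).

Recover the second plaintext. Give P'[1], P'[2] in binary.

P'[1] = 0b11111110, P'[2] = 0b10010000

In CTR with a reused counter, both messages share the same keystream S_i, so C_i ⊕ C'_i = P_i ⊕ P'_i and thus P'_i = P_i ⊕ C_i ⊕ C'_i.
P'[1]: 0b11010101 ⊕ 0b00101010 ⊕ 0b00000001 = 0b11111110.
P'[2]: 0b11001011 ⊕ 0b00110101 ⊕ 0b01101110 = 0b10010000.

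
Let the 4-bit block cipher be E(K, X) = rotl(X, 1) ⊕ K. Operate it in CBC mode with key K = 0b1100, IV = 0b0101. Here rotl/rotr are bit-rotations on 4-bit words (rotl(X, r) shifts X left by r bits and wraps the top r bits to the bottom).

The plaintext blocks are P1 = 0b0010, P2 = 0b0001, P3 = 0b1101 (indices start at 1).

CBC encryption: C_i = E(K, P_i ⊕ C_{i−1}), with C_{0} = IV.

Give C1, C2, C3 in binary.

C1: P1 ⊕ 0b0101 = 0b0111; E(K, 0b0111) = 0b0010.
C2: P2 ⊕ 0b0010 = 0b0011; E(K, 0b0011) = 0b1010.
C3: P3 ⊕ 0b1010 = 0b0111; E(K, 0b0111) = 0b0010.

C1 = 0b0010, C2 = 0b1010, C3 = 0b0010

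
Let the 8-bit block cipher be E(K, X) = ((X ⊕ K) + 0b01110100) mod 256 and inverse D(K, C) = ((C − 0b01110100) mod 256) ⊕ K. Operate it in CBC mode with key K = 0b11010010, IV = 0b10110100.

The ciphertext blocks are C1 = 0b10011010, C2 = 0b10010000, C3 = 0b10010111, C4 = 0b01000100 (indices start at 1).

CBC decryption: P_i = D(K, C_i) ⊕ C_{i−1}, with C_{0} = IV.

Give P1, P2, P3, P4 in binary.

P1 = 0b01000000, P2 = 0b01010100, P3 = 0b01100001, P4 = 0b10010101

P1: D(K, 0b10011010) = 0b11110100; 0b11110100 ⊕ 0b10110100 = 0b01000000.
P2: D(K, 0b10010000) = 0b11001110; 0b11001110 ⊕ 0b10011010 = 0b01010100.
P3: D(K, 0b10010111) = 0b11110001; 0b11110001 ⊕ 0b10010000 = 0b01100001.
P4: D(K, 0b01000100) = 0b00000010; 0b00000010 ⊕ 0b10010111 = 0b10010101.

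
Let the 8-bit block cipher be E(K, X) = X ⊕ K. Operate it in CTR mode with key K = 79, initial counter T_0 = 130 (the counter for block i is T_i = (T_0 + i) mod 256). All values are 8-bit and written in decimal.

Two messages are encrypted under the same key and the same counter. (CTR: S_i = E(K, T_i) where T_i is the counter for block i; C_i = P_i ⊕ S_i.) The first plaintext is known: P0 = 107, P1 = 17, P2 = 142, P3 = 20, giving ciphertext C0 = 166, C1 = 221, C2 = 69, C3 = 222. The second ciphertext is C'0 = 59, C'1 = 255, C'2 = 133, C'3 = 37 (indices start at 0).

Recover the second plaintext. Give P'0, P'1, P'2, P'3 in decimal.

In CTR with a reused counter, both messages share the same keystream S_i, so C_i ⊕ C'_i = P_i ⊕ P'_i and thus P'_i = P_i ⊕ C_i ⊕ C'_i.
P'0: 107 ⊕ 166 ⊕ 59 = 246.
P'1: 17 ⊕ 221 ⊕ 255 = 51.
P'2: 142 ⊕ 69 ⊕ 133 = 78.
P'3: 20 ⊕ 222 ⊕ 37 = 239.

P'0 = 246, P'1 = 51, P'2 = 78, P'3 = 239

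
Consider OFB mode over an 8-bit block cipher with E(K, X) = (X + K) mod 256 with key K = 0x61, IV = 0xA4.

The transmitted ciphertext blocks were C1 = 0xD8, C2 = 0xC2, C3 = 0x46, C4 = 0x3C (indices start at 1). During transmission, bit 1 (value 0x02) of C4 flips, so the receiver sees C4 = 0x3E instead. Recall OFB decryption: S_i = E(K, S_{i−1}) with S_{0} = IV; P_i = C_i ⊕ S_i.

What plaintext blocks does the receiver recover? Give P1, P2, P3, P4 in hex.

P1 = 0xDD, P2 = 0xA4, P3 = 0x81, P4 = 0x16

Only C4 changed, to 0x3E. In OFB, a change in C_i flips the same bit in P_i only; the keystream is unaffected. Decrypting the received ciphertext:
P1: S = E(K, 0xA4) = 0x05; 0xD8 ⊕ 0x05 = 0xDD.
P2: S = E(K, 0x05) = 0x66; 0xC2 ⊕ 0x66 = 0xA4.
P3: S = E(K, 0x66) = 0xC7; 0x46 ⊕ 0xC7 = 0x81.
P4: S = E(K, 0xC7) = 0x28; 0x3E ⊕ 0x28 = 0x16.
Blocks that differ from the original plaintext: P4.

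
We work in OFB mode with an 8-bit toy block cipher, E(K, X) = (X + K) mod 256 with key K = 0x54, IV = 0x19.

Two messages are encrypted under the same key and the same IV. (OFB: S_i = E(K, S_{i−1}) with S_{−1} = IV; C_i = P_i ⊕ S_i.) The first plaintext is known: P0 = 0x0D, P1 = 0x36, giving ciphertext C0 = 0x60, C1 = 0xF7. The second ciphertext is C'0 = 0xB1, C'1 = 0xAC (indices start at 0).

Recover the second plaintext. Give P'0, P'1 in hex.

P'0 = 0xDC, P'1 = 0x6D

In OFB with a reused IV, both messages share the same keystream S_i, so C_i ⊕ C'_i = P_i ⊕ P'_i and thus P'_i = P_i ⊕ C_i ⊕ C'_i.
P'0: 0x0D ⊕ 0x60 ⊕ 0xB1 = 0xDC.
P'1: 0x36 ⊕ 0xF7 ⊕ 0xAC = 0x6D.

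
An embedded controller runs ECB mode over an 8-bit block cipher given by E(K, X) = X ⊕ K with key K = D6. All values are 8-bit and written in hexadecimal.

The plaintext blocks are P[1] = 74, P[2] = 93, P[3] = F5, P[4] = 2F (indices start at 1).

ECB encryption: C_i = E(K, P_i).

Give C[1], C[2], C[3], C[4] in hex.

C[1]: E(K, 74) = A2.
C[2]: E(K, 93) = 45.
C[3]: E(K, F5) = 23.
C[4]: E(K, 2F) = F9.

C[1] = A2, C[2] = 45, C[3] = 23, C[4] = F9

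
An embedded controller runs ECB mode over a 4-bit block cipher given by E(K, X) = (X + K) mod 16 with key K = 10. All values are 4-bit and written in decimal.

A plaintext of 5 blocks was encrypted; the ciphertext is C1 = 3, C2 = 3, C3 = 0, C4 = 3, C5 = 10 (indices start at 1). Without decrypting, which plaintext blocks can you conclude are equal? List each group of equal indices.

ECB encrypts each block independently with the same key, so equal ciphertext blocks imply equal plaintext blocks.
C1 = C2 = C4 = 3, so P1 = P2 = P4.

P1 = P2 = P4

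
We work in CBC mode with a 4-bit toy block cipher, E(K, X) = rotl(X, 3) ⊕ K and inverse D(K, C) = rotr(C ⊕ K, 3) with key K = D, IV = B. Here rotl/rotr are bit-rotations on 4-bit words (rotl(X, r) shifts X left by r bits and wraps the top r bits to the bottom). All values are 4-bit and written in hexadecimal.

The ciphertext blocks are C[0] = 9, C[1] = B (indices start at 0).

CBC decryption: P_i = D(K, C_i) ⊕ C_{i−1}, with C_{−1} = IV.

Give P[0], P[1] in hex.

P[0] = 3, P[1] = 5

P[0]: D(K, 9) = 8; 8 ⊕ B = 3.
P[1]: D(K, B) = C; C ⊕ 9 = 5.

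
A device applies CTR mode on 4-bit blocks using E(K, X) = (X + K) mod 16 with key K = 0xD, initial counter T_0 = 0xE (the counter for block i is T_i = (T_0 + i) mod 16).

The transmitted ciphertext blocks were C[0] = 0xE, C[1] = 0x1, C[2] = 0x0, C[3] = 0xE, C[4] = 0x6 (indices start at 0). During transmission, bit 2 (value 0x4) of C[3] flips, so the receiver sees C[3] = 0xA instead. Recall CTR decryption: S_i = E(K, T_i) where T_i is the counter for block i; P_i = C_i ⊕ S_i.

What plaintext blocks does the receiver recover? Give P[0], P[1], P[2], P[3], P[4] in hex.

Only C[3] changed, to 0xA. In CTR, a change in C_i flips the same bit in P_i only; the keystream is unaffected. Decrypting the received ciphertext:
P[0]: T = 0xE, S = E(K, T) = 0xB; 0xE ⊕ 0xB = 0x5.
P[1]: T = 0xF, S = E(K, T) = 0xC; 0x1 ⊕ 0xC = 0xD.
P[2]: T = 0x0, S = E(K, T) = 0xD; 0x0 ⊕ 0xD = 0xD.
P[3]: T = 0x1, S = E(K, T) = 0xE; 0xA ⊕ 0xE = 0x4.
P[4]: T = 0x2, S = E(K, T) = 0xF; 0x6 ⊕ 0xF = 0x9.
Blocks that differ from the original plaintext: P[3].

P[0] = 0x5, P[1] = 0xD, P[2] = 0xD, P[3] = 0x4, P[4] = 0x9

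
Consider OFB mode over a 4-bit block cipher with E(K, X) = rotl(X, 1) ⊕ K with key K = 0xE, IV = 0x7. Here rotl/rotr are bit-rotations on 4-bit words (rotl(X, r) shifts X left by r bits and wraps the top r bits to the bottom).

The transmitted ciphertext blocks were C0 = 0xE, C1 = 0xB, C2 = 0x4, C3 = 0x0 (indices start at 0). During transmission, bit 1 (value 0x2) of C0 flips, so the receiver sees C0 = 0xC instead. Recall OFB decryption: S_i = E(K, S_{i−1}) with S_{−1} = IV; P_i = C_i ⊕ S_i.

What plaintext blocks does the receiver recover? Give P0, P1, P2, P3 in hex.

P0 = 0xC, P1 = 0x5, P2 = 0x7, P3 = 0x8

Only C0 changed, to 0xC. In OFB, a change in C_i flips the same bit in P_i only; the keystream is unaffected. Decrypting the received ciphertext:
P0: S = E(K, 0x7) = 0x0; 0xC ⊕ 0x0 = 0xC.
P1: S = E(K, 0x0) = 0xE; 0xB ⊕ 0xE = 0x5.
P2: S = E(K, 0xE) = 0x3; 0x4 ⊕ 0x3 = 0x7.
P3: S = E(K, 0x3) = 0x8; 0x0 ⊕ 0x8 = 0x8.
Blocks that differ from the original plaintext: P0.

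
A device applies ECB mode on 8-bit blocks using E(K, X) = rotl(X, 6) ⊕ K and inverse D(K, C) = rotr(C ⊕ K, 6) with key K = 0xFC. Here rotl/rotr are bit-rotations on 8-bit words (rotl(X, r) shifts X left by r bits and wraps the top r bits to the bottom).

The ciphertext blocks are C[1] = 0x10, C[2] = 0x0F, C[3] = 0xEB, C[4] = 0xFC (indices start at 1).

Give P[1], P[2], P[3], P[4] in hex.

ECB decryption: P_i = D(K, C_i).
P[1]: D(K, 0x10) = 0xB3.
P[2]: D(K, 0x0F) = 0xCF.
P[3]: D(K, 0xEB) = 0x5C.
P[4]: D(K, 0xFC) = 0x00.

P[1] = 0xB3, P[2] = 0xCF, P[3] = 0x5C, P[4] = 0x00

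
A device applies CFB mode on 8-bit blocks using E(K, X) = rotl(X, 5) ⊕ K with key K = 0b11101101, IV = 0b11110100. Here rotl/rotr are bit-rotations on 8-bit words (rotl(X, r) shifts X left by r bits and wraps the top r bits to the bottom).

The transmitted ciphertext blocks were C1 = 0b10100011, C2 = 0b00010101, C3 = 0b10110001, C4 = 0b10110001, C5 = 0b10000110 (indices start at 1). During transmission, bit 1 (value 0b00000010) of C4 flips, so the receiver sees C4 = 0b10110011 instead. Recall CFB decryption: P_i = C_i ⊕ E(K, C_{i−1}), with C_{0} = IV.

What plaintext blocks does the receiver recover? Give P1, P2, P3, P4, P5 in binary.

P1 = 0b11010000, P2 = 0b10001100, P3 = 0b11111110, P4 = 0b01101000, P5 = 0b00011101

Only C4 changed, to 0b10110011. In CFB, a change in C_i flips the same bit in P_i and garbles P_{i+1}. Decrypting the received ciphertext:
P1: E(K, 0b11110100) = 0b01110011; 0b10100011 ⊕ 0b01110011 = 0b11010000.
P2: E(K, 0b10100011) = 0b10011001; 0b00010101 ⊕ 0b10011001 = 0b10001100.
P3: E(K, 0b00010101) = 0b01001111; 0b10110001 ⊕ 0b01001111 = 0b11111110.
P4: E(K, 0b10110001) = 0b11011011; 0b10110011 ⊕ 0b11011011 = 0b01101000.
P5: E(K, 0b10110011) = 0b10011011; 0b10000110 ⊕ 0b10011011 = 0b00011101.
Blocks that differ from the original plaintext: P4, P5.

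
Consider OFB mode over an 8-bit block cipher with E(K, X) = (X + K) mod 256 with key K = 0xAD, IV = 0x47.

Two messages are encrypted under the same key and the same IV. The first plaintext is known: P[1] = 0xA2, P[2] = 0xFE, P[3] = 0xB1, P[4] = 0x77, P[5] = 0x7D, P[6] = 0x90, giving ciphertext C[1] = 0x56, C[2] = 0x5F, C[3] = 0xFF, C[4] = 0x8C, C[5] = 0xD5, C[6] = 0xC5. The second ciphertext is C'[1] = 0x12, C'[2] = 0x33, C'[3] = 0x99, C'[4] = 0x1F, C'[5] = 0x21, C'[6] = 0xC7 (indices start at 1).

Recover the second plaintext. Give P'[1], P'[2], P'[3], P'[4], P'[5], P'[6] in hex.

P'[1] = 0xE6, P'[2] = 0x92, P'[3] = 0xD7, P'[4] = 0xE4, P'[5] = 0x89, P'[6] = 0x92

In OFB with a reused IV, both messages share the same keystream S_i, so C_i ⊕ C'_i = P_i ⊕ P'_i and thus P'_i = P_i ⊕ C_i ⊕ C'_i.
P'[1]: 0xA2 ⊕ 0x56 ⊕ 0x12 = 0xE6.
P'[2]: 0xFE ⊕ 0x5F ⊕ 0x33 = 0x92.
P'[3]: 0xB1 ⊕ 0xFF ⊕ 0x99 = 0xD7.
P'[4]: 0x77 ⊕ 0x8C ⊕ 0x1F = 0xE4.
P'[5]: 0x7D ⊕ 0xD5 ⊕ 0x21 = 0x89.
P'[6]: 0x90 ⊕ 0xC5 ⊕ 0xC7 = 0x92.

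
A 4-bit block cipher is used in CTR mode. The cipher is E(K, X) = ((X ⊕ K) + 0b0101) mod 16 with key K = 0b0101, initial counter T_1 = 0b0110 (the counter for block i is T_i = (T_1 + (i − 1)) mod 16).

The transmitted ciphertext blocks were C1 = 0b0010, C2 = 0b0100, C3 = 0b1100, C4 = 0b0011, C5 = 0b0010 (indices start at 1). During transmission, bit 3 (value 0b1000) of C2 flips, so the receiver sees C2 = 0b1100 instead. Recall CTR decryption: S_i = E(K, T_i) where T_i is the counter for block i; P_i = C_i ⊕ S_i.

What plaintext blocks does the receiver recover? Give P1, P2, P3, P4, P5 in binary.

Only C2 changed, to 0b1100. In CTR, a change in C_i flips the same bit in P_i only; the keystream is unaffected. Decrypting the received ciphertext:
P1: T = 0b0110, S = E(K, T) = 0b1000; 0b0010 ⊕ 0b1000 = 0b1010.
P2: T = 0b0111, S = E(K, T) = 0b0111; 0b1100 ⊕ 0b0111 = 0b1011.
P3: T = 0b1000, S = E(K, T) = 0b0010; 0b1100 ⊕ 0b0010 = 0b1110.
P4: T = 0b1001, S = E(K, T) = 0b0001; 0b0011 ⊕ 0b0001 = 0b0010.
P5: T = 0b1010, S = E(K, T) = 0b0100; 0b0010 ⊕ 0b0100 = 0b0110.
Blocks that differ from the original plaintext: P2.

P1 = 0b1010, P2 = 0b1011, P3 = 0b1110, P4 = 0b0010, P5 = 0b0110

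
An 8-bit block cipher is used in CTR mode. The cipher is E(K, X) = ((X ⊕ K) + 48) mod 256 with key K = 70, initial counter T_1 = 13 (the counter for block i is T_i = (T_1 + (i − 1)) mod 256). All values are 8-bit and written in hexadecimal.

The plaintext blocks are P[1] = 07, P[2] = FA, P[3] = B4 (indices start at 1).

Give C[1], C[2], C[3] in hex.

CTR encryption: S_i = E(K, T_i) where T_i is the counter for block i; C_i = P_i ⊕ S_i.
C[1]: T = 13, S = E(K, T) = AB; 07 ⊕ AB = AC.
C[2]: T = 14, S = E(K, T) = AC; FA ⊕ AC = 56.
C[3]: T = 15, S = E(K, T) = AD; B4 ⊕ AD = 19.

C[1] = AC, C[2] = 56, C[3] = 19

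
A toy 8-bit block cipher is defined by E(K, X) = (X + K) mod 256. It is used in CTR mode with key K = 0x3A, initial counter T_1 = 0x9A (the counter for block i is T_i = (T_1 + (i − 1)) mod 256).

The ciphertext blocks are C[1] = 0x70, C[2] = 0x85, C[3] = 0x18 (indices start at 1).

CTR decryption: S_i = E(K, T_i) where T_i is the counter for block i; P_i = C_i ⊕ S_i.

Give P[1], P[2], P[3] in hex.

P[1] = 0xA4, P[2] = 0x50, P[3] = 0xCE

P[1]: T = 0x9A, S = E(K, T) = 0xD4; 0x70 ⊕ 0xD4 = 0xA4.
P[2]: T = 0x9B, S = E(K, T) = 0xD5; 0x85 ⊕ 0xD5 = 0x50.
P[3]: T = 0x9C, S = E(K, T) = 0xD6; 0x18 ⊕ 0xD6 = 0xCE.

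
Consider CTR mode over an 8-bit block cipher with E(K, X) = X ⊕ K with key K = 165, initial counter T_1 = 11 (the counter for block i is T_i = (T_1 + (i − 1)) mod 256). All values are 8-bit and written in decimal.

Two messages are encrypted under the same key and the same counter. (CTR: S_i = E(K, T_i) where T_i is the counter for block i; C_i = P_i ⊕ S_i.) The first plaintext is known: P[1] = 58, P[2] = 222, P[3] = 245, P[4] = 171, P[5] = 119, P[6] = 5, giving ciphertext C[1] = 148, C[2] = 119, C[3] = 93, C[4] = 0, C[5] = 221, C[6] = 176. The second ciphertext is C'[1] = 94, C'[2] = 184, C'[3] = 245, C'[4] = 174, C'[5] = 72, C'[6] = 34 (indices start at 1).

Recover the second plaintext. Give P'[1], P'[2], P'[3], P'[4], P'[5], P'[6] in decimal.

P'[1] = 240, P'[2] = 17, P'[3] = 93, P'[4] = 5, P'[5] = 226, P'[6] = 151

In CTR with a reused counter, both messages share the same keystream S_i, so C_i ⊕ C'_i = P_i ⊕ P'_i and thus P'_i = P_i ⊕ C_i ⊕ C'_i.
P'[1]: 58 ⊕ 148 ⊕ 94 = 240.
P'[2]: 222 ⊕ 119 ⊕ 184 = 17.
P'[3]: 245 ⊕ 93 ⊕ 245 = 93.
P'[4]: 171 ⊕ 0 ⊕ 174 = 5.
P'[5]: 119 ⊕ 221 ⊕ 72 = 226.
P'[6]: 5 ⊕ 176 ⊕ 34 = 151.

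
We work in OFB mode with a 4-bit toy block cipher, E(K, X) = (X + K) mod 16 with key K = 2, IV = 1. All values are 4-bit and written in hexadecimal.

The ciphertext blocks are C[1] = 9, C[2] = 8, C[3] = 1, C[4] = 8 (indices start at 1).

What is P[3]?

P[3] = 6

OFB decryption: S_i = E(K, S_{i−1}) with S_{0} = IV; P_i = C_i ⊕ S_i.
P[1]: S = E(K, 1) = 3; 9 ⊕ 3 = A.
P[2]: S = E(K, 3) = 5; 8 ⊕ 5 = D.
P[3]: S = E(K, 5) = 7; 1 ⊕ 7 = 6.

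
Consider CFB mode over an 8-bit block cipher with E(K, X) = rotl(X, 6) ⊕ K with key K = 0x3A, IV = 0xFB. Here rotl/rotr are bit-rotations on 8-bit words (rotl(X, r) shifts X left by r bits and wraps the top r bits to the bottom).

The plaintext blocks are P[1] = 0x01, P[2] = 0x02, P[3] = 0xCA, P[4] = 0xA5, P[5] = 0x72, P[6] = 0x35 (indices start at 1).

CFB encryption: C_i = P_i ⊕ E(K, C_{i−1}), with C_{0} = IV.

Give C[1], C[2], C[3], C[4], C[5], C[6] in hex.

C[1]: E(K, 0xFB) = 0xC4; 0x01 ⊕ 0xC4 = 0xC5.
C[2]: E(K, 0xC5) = 0x4B; 0x02 ⊕ 0x4B = 0x49.
C[3]: E(K, 0x49) = 0x68; 0xCA ⊕ 0x68 = 0xA2.
C[4]: E(K, 0xA2) = 0x92; 0xA5 ⊕ 0x92 = 0x37.
C[5]: E(K, 0x37) = 0xF7; 0x72 ⊕ 0xF7 = 0x85.
C[6]: E(K, 0x85) = 0x5B; 0x35 ⊕ 0x5B = 0x6E.

C[1] = 0xC5, C[2] = 0x49, C[3] = 0xA2, C[4] = 0x37, C[5] = 0x85, C[6] = 0x6E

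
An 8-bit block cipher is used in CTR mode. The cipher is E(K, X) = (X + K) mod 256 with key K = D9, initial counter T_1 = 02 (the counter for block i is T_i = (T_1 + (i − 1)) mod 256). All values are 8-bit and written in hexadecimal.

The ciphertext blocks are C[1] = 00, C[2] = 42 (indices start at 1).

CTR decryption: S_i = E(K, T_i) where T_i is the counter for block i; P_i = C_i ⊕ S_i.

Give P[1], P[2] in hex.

P[1]: T = 02, S = E(K, T) = DB; 00 ⊕ DB = DB.
P[2]: T = 03, S = E(K, T) = DC; 42 ⊕ DC = 9E.

P[1] = DB, P[2] = 9E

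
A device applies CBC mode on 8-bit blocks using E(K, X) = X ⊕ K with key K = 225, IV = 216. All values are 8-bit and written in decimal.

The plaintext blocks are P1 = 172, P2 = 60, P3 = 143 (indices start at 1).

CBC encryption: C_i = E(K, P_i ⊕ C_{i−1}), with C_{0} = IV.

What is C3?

C1: P1 ⊕ 216 = 116; E(K, 116) = 149.
C2: P2 ⊕ 149 = 169; E(K, 169) = 72.
C3: P3 ⊕ 72 = 199; E(K, 199) = 38.

C3 = 38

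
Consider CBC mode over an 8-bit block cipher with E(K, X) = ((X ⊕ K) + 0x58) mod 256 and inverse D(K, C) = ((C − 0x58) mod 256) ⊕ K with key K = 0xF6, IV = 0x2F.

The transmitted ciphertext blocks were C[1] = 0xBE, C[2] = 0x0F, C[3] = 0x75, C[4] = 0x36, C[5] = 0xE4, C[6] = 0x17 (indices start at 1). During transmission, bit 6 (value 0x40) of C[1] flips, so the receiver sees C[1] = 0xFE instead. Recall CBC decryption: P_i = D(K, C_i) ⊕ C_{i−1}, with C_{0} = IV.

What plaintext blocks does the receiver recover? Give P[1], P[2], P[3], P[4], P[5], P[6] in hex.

Only C[1] changed, to 0xFE. In CBC, a change in C_i garbles P_i and flips the same bit in P_{i+1}. Decrypting the received ciphertext:
P[1]: D(K, 0xFE) = 0x50; 0x50 ⊕ 0x2F = 0x7F.
P[2]: D(K, 0x0F) = 0x41; 0x41 ⊕ 0xFE = 0xBF.
P[3]: D(K, 0x75) = 0xEB; 0xEB ⊕ 0x0F = 0xE4.
P[4]: D(K, 0x36) = 0x28; 0x28 ⊕ 0x75 = 0x5D.
P[5]: D(K, 0xE4) = 0x7A; 0x7A ⊕ 0x36 = 0x4C.
P[6]: D(K, 0x17) = 0x49; 0x49 ⊕ 0xE4 = 0xAD.
Blocks that differ from the original plaintext: P[1], P[2].

P[1] = 0x7F, P[2] = 0xBF, P[3] = 0xE4, P[4] = 0x5D, P[5] = 0x4C, P[6] = 0xAD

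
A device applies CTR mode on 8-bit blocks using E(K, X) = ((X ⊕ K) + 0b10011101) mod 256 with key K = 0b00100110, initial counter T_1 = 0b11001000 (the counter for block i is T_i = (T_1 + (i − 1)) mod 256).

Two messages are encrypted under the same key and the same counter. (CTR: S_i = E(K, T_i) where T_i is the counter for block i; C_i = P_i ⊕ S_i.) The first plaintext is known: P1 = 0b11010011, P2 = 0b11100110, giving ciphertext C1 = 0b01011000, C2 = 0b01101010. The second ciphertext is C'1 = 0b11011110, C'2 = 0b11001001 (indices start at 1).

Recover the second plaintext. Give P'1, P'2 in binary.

P'1 = 0b01010101, P'2 = 0b01000101

In CTR with a reused counter, both messages share the same keystream S_i, so C_i ⊕ C'_i = P_i ⊕ P'_i and thus P'_i = P_i ⊕ C_i ⊕ C'_i.
P'1: 0b11010011 ⊕ 0b01011000 ⊕ 0b11011110 = 0b01010101.
P'2: 0b11100110 ⊕ 0b01101010 ⊕ 0b11001001 = 0b01000101.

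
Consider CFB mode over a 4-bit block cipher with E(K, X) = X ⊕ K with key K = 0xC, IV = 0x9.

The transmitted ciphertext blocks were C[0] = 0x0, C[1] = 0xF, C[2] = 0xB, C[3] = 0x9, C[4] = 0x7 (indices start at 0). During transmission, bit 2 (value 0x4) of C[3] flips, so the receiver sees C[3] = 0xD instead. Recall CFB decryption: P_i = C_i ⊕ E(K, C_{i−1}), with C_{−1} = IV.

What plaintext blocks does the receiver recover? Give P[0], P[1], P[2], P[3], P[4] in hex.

P[0] = 0x5, P[1] = 0x3, P[2] = 0x8, P[3] = 0xA, P[4] = 0x6

Only C[3] changed, to 0xD. In CFB, a change in C_i flips the same bit in P_i and garbles P_{i+1}. Decrypting the received ciphertext:
P[0]: E(K, 0x9) = 0x5; 0x0 ⊕ 0x5 = 0x5.
P[1]: E(K, 0x0) = 0xC; 0xF ⊕ 0xC = 0x3.
P[2]: E(K, 0xF) = 0x3; 0xB ⊕ 0x3 = 0x8.
P[3]: E(K, 0xB) = 0x7; 0xD ⊕ 0x7 = 0xA.
P[4]: E(K, 0xD) = 0x1; 0x7 ⊕ 0x1 = 0x6.
Blocks that differ from the original plaintext: P[3], P[4].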